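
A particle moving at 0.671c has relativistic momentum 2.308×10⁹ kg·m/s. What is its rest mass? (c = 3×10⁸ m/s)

γ = 1/√(1 - 0.671²) = 1.3487
v = 0.671 × 3×10⁸ = 2.013×10⁸ m/s
m = p/(γv) = 2.308×10⁹/(1.3487 × 2.013×10⁸) = 8.501 kg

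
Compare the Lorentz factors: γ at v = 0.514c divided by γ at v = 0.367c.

γ₁ = 1/√(1 - 0.514²) = 1.1658
γ₂ = 1/√(1 - 0.367²) = 1.0750
γ₁/γ₂ = 1.1658/1.0750 = 1.084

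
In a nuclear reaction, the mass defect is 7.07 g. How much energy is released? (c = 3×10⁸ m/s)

Convert mass defect: Δm = 7.07 g = 0.00707 kg
E = Δm·c² = 0.00707 × (3×10⁸)²
= 0.00707 × 9×10¹⁶ = 6.363×10¹⁴ J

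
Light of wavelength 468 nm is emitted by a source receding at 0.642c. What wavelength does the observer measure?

β = 0.642
Wavelength Doppler factor = √(1.642/0.358) = √(4.587) = 2.142
λ_obs = 468 × 2.142 = 1002 nm (redshift)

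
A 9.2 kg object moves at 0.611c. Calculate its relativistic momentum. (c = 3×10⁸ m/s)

γ = 1/√(1 - 0.611²) = 1.263
v = 0.611 × 3×10⁸ = 1.833×10⁸ m/s
p = γmv = 1.263 × 9.2 × 1.833×10⁸ = 2.130×10⁹ kg·m/s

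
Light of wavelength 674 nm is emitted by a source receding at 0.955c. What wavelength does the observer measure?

β = 0.955
Wavelength Doppler factor = √(1.955/0.045) = √(43.44) = 6.591
λ_obs = 674 × 6.591 = 4442 nm (redshift)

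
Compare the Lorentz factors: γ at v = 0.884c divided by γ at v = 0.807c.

γ₁ = 1/√(1 - 0.884²) = 2.139
γ₂ = 1/√(1 - 0.807²) = 1.693
γ₁/γ₂ = 2.139/1.693 = 1.263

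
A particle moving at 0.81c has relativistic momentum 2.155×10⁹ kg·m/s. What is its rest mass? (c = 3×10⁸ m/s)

γ = 1/√(1 - 0.81²) = 1.705
v = 0.81 × 3×10⁸ = 2.430×10⁸ m/s
m = p/(γv) = 2.155×10⁹/(1.705 × 2.430×10⁸) = 5.201 kg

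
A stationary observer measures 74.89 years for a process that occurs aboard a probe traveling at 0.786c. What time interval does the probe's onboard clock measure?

Dilated time Δt = 74.89 years
γ = 1/√(1 - 0.786²) = 1.6175
Δt₀ = Δt/γ = 74.89/1.6175 = 46.30 years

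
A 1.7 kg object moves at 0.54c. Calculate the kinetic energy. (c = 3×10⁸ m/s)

γ = 1/√(1 - 0.54²) = 1.1881
γ - 1 = 0.1881
KE = (γ-1)mc² = 0.1881 × 1.7 × (3×10⁸)² = 2.878×10¹⁶ J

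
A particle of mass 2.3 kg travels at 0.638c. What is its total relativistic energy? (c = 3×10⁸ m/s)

γ = 1/√(1 - 0.638²) = 1.2986
mc² = 2.3 × (3×10⁸)² = 2.070×10¹⁷ J
E = γmc² = 1.2986 × 2.070×10¹⁷ = 2.688×10¹⁷ J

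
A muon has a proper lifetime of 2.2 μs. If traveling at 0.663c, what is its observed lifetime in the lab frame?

Proper lifetime τ₀ = 2.2 μs
γ = 1/√(1 - 0.663²) = 1.336
τ = γτ₀ = 1.336 × 2.2 μs = 2.939 μs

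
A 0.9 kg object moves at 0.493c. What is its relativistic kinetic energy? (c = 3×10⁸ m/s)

γ = 1/√(1 - 0.493²) = 1.1494
γ - 1 = 0.1494
KE = (γ-1)mc² = 0.1494 × 0.9 × (3×10⁸)² = 1.210×10¹⁶ J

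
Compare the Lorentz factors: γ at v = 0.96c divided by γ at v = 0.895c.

γ₁ = 1/√(1 - 0.96²) = 3.571
γ₂ = 1/√(1 - 0.895²) = 2.242
γ₁/γ₂ = 3.571/2.242 = 1.593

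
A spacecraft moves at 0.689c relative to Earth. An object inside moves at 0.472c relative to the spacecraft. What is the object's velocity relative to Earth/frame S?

u = (u' + v)/(1 + u'v/c²)
Numerator: 0.472 + 0.689 = 1.161
Denominator: 1 + 0.325208 = 1.325208
u = 1.161/1.325208 = 0.8761c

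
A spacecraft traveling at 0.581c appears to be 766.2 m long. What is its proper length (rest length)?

Contracted length L = 766.2 m
γ = 1/√(1 - 0.581²) = 1.2286
L₀ = γL = 1.2286 × 766.2 = 941.4 m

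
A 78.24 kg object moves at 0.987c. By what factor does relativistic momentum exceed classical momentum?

p_rel = γmv, p_class = mv
Ratio = γ = 1/√(1 - 0.987²) = 6.222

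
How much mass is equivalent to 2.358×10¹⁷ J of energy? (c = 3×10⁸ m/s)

From E = mc², we get m = E/c²
c² = (3×10⁸)² = 9×10¹⁶ m²/s²
m = 2.358×10¹⁷ / 9×10¹⁶ = 2.620 kg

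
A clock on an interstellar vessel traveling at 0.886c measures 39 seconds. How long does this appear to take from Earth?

Proper time Δt₀ = 39 seconds
γ = 1/√(1 - 0.886²) = 2.1566
Δt = γΔt₀ = 2.1566 × 39 = 84.11 seconds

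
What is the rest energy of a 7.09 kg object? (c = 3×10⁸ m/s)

c² = (3×10⁸)² = 9.000×10¹⁶ m²/s²
E₀ = mc² = 7.09 × 9.000×10¹⁶ = 6.381×10¹⁷ J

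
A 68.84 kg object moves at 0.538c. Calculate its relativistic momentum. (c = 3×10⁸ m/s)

γ = 1/√(1 - 0.538²) = 1.186
v = 0.538 × 3×10⁸ = 1.614×10⁸ m/s
p = γmv = 1.186 × 68.84 × 1.614×10⁸ = 1.318×10¹⁰ kg·m/s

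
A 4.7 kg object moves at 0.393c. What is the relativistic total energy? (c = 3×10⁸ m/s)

γ = 1/√(1 - 0.393²) = 1.0875
mc² = 4.7 × (3×10⁸)² = 4.230×10¹⁷ J
E = γmc² = 1.0875 × 4.230×10¹⁷ = 4.600×10¹⁷ J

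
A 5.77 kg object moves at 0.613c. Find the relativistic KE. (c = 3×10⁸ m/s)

γ = 1/√(1 - 0.613²) = 1.2657
γ - 1 = 0.2657
KE = (γ-1)mc² = 0.2657 × 5.77 × (3×10⁸)² = 1.380×10¹⁷ J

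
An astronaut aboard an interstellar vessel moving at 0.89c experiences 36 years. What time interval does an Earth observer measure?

Proper time Δt₀ = 36 years
γ = 1/√(1 - 0.89²) = 2.193
Δt = γΔt₀ = 2.193 × 36 = 78.95 years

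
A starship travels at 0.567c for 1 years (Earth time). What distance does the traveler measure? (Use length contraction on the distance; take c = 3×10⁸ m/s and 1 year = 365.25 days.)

Earth distance: d = v × t = 0.567c × 1 yr = 5.368×10¹⁵ m
γ = 1.214
d' = d/γ = 5.368×10¹⁵/1.214 = 4.422×10¹⁵ m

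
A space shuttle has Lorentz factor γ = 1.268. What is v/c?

From γ = 1/√(1 - v²/c²):
1/γ² = 1/1.268² = 0.621959
v²/c² = 1 - 0.621959 = 0.378041
v/c = √(0.378041) = 0.6149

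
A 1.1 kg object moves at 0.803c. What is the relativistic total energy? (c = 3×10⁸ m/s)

γ = 1/√(1 - 0.803²) = 1.678
mc² = 1.1 × (3×10⁸)² = 9.900×10¹⁶ J
E = γmc² = 1.678 × 9.900×10¹⁶ = 1.661×10¹⁷ J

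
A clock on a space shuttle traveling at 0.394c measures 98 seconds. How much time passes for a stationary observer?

Proper time Δt₀ = 98 seconds
γ = 1/√(1 - 0.394²) = 1.088
Δt = γΔt₀ = 1.088 × 98 = 106.6 seconds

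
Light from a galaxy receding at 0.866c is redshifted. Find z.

β = 0.866
(1+β)/(1-β) = 1.866/0.134 = 13.93
√(13.93) = 3.732
z = 3.732 - 1 = 2.732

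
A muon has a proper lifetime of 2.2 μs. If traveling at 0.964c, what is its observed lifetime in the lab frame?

Proper lifetime τ₀ = 2.2 μs
γ = 1/√(1 - 0.964²) = 3.761
τ = γτ₀ = 3.761 × 2.2 μs = 8.274 μs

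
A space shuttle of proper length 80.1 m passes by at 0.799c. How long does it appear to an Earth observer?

Proper length L₀ = 80.1 m
γ = 1/√(1 - 0.799²) = 1.663
L = L₀/γ = 80.1/1.663 = 48.17 m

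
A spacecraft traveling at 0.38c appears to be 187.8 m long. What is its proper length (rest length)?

Contracted length L = 187.8 m
γ = 1/√(1 - 0.38²) = 1.081
L₀ = γL = 1.081 × 187.8 = 203.0 m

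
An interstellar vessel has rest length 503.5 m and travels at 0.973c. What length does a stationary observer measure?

Proper length L₀ = 503.5 m
γ = 1/√(1 - 0.973²) = 4.333
L = L₀/γ = 503.5/4.333 = 116.2 m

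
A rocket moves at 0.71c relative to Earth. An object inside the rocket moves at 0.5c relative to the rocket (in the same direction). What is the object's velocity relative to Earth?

u = (u' + v)/(1 + u'v/c²)
Numerator: 0.5 + 0.71 = 1.21
Denominator: 1 + 0.355 = 1.355
u = 1.21/1.355 = 0.8930c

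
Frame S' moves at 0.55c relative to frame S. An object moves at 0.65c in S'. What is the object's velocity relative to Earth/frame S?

u = (u' + v)/(1 + u'v/c²)
Numerator: 0.65 + 0.55 = 1.2
Denominator: 1 + 0.3575 = 1.3575
u = 1.2/1.3575 = 0.8840c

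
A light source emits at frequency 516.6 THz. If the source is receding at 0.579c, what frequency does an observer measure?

β = v/c = 0.579
(1-β)/(1+β) = 0.421/1.579 = 0.2666244
Doppler factor = √(0.2666244) = 0.5163569
f_obs = 516.6 × 0.5163569 = 266.7 THz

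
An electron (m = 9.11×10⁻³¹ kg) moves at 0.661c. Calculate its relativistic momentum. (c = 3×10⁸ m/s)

γ = 1/√(1 - 0.661²) = 1.3326
v = 0.661 × 3×10⁸ = 1.983×10⁸ m/s
p = γmv = 1.3326 × 9.11×10⁻³¹ × 1.983×10⁸ = 2.407×10⁻²² kg·m/s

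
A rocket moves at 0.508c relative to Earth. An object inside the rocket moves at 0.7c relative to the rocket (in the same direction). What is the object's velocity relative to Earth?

u = (u' + v)/(1 + u'v/c²)
Numerator: 0.7 + 0.508 = 1.208
Denominator: 1 + 0.3556 = 1.3556
u = 1.208/1.3556 = 0.8911c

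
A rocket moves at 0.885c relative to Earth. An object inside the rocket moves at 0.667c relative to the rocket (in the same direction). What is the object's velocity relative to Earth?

u = (u' + v)/(1 + u'v/c²)
Numerator: 0.667 + 0.885 = 1.552
Denominator: 1 + 0.590295 = 1.590295
u = 1.552/1.590295 = 0.9759c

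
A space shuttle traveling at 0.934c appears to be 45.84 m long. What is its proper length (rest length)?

Contracted length L = 45.84 m
γ = 1/√(1 - 0.934²) = 2.799
L₀ = γL = 2.799 × 45.84 = 128.3 m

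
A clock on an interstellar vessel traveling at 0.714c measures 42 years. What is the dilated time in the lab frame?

Proper time Δt₀ = 42 years
γ = 1/√(1 - 0.714²) = 1.4283
Δt = γΔt₀ = 1.4283 × 42 = 59.99 years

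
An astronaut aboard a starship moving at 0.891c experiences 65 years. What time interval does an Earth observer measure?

Proper time Δt₀ = 65 years
γ = 1/√(1 - 0.891²) = 2.203
Δt = γΔt₀ = 2.203 × 65 = 143.2 years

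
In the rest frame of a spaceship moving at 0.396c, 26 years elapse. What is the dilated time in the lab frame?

Proper time Δt₀ = 26 years
γ = 1/√(1 - 0.396²) = 1.089
Δt = γΔt₀ = 1.089 × 26 = 28.31 years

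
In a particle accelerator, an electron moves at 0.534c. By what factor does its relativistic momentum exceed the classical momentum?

p_rel = γmv, p_class = mv
Ratio = γ = 1/√(1 - 0.534²)
= 1/√(0.714844) = 1.183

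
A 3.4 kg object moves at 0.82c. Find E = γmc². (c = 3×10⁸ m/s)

γ = 1/√(1 - 0.82²) = 1.747
mc² = 3.4 × (3×10⁸)² = 3.060×10¹⁷ J
E = γmc² = 1.747 × 3.060×10¹⁷ = 5.346×10¹⁷ J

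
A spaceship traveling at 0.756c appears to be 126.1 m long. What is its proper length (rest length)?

Contracted length L = 126.1 m
γ = 1/√(1 - 0.756²) = 1.5277
L₀ = γL = 1.5277 × 126.1 = 192.6 m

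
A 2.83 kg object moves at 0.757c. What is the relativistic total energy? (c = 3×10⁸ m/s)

γ = 1/√(1 - 0.757²) = 1.5304
mc² = 2.83 × (3×10⁸)² = 2.547×10¹⁷ J
E = γmc² = 1.5304 × 2.547×10¹⁷ = 3.898×10¹⁷ J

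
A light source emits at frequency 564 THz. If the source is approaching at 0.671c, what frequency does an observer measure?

β = v/c = 0.671
(1+β)/(1-β) = 1.671/0.329 = 5.079
Doppler factor = √(5.079) = 2.254
f_obs = 564 × 2.254 = 1271 THz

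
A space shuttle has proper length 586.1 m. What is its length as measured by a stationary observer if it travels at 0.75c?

Proper length L₀ = 586.1 m
γ = 1/√(1 - 0.75²) = 1.5119
L = L₀/γ = 586.1/1.5119 = 387.7 m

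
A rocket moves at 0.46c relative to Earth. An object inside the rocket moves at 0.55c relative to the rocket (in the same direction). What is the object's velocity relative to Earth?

u = (u' + v)/(1 + u'v/c²)
Numerator: 0.55 + 0.46 = 1.01
Denominator: 1 + 0.253 = 1.253
u = 1.01/1.253 = 0.8061c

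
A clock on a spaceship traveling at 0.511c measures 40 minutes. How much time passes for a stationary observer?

Proper time Δt₀ = 40 minutes
γ = 1/√(1 - 0.511²) = 1.16336
Δt = γΔt₀ = 1.16336 × 40 = 46.53 minutes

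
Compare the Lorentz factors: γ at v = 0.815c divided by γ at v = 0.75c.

γ₁ = 1/√(1 - 0.815²) = 1.7257
γ₂ = 1/√(1 - 0.75²) = 1.5119
γ₁/γ₂ = 1.7257/1.5119 = 1.141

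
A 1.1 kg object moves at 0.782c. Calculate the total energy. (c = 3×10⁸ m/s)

γ = 1/√(1 - 0.782²) = 1.604
mc² = 1.1 × (3×10⁸)² = 9.900×10¹⁶ J
E = γmc² = 1.604 × 9.900×10¹⁶ = 1.588×10¹⁷ J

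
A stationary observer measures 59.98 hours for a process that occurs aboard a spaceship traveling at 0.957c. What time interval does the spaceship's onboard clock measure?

Dilated time Δt = 59.98 hours
γ = 1/√(1 - 0.957²) = 3.447
Δt₀ = Δt/γ = 59.98/3.447 = 17.40 hours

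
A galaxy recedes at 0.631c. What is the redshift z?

β = 0.631
(1+β)/(1-β) = 1.631/0.369 = 4.420
√(4.420) = 2.102
z = 2.102 - 1 = 1.102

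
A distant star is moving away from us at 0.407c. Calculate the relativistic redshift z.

β = 0.407
(1+β)/(1-β) = 1.407/0.593 = 2.3727
√(2.3727) = 1.5404
z = 1.5404 - 1 = 0.5404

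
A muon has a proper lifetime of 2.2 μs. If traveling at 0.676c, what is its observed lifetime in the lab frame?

Proper lifetime τ₀ = 2.2 μs
γ = 1/√(1 - 0.676²) = 1.357
τ = γτ₀ = 1.357 × 2.2 μs = 2.985 μs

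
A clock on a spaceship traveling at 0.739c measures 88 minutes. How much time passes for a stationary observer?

Proper time Δt₀ = 88 minutes
γ = 1/√(1 - 0.739²) = 1.484
Δt = γΔt₀ = 1.484 × 88 = 130.6 minutes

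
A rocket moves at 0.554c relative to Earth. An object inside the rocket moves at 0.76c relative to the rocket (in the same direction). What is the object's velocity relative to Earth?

u = (u' + v)/(1 + u'v/c²)
Numerator: 0.76 + 0.554 = 1.314
Denominator: 1 + 0.42104 = 1.42104
u = 1.314/1.42104 = 0.9247c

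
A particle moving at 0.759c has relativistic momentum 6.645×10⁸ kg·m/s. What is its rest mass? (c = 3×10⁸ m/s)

γ = 1/√(1 - 0.759²) = 1.536
v = 0.759 × 3×10⁸ = 2.277×10⁸ m/s
m = p/(γv) = 6.645×10⁸/(1.536 × 2.277×10⁸) = 1.900 kg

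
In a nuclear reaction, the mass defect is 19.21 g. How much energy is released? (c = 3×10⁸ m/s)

Convert mass defect: Δm = 19.21 g = 0.01921 kg
E = Δm·c² = 0.01921 × (3×10⁸)²
= 0.01921 × 9×10¹⁶ = 1.729×10¹⁵ J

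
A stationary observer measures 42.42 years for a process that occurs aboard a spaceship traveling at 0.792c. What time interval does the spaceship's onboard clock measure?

Dilated time Δt = 42.42 years
γ = 1/√(1 - 0.792²) = 1.638
Δt₀ = Δt/γ = 42.42/1.638 = 25.90 years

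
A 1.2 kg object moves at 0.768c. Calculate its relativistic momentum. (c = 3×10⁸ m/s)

γ = 1/√(1 - 0.768²) = 1.5614
v = 0.768 × 3×10⁸ = 2.304×10⁸ m/s
p = γmv = 1.5614 × 1.2 × 2.304×10⁸ = 4.317×10⁸ kg·m/s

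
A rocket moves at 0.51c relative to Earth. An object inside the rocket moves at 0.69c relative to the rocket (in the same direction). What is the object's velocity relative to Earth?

u = (u' + v)/(1 + u'v/c²)
Numerator: 0.69 + 0.51 = 1.2
Denominator: 1 + 0.3519 = 1.3519
u = 1.2/1.3519 = 0.8876c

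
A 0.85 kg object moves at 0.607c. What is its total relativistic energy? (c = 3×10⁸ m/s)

γ = 1/√(1 - 0.607²) = 1.2583
mc² = 0.85 × (3×10⁸)² = 7.650×10¹⁶ J
E = γmc² = 1.2583 × 7.650×10¹⁶ = 9.626×10¹⁶ J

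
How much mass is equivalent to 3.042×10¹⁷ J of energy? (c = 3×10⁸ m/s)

From E = mc², we get m = E/c²
c² = (3×10⁸)² = 9×10¹⁶ m²/s²
m = 3.042×10¹⁷ / 9×10¹⁶ = 3.380 kg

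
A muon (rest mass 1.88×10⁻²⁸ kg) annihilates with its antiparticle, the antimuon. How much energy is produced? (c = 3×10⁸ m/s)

Both particles have the same rest mass, so total mass = 2m
E = 2m·c² = 2 × 1.88×10⁻²⁸ × (3×10⁸)²
= 2 × 1.88×10⁻²⁸ × 9×10¹⁶
= 3.384×10⁻¹¹ J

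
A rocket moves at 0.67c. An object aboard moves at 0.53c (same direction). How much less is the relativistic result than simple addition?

Classical: u' + v = 0.53 + 0.67 = 1.2c
Relativistic: u = (0.53 + 0.67)/(1 + 0.3551) = 1.2/1.3551 = 0.8855c
Difference: 1.2 - 0.8855 = 0.3145c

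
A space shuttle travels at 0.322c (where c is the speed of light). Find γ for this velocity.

v/c = 0.322, so (v/c)² = 0.103684
1 - (v/c)² = 0.896316
γ = 1/√(0.896316) = 1.056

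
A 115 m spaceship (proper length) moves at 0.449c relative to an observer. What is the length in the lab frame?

Proper length L₀ = 115 m
γ = 1/√(1 - 0.449²) = 1.119
L = L₀/γ = 115/1.119 = 102.8 m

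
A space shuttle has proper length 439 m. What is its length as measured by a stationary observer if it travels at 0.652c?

Proper length L₀ = 439 m
γ = 1/√(1 - 0.652²) = 1.3189
L = L₀/γ = 439/1.3189 = 332.9 m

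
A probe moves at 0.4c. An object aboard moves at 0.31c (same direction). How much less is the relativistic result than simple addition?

Classical: u' + v = 0.31 + 0.4 = 0.71c
Relativistic: u = (0.31 + 0.4)/(1 + 0.124) = 0.71/1.124 = 0.63167c
Difference: 0.71 - 0.63167 = 0.07833c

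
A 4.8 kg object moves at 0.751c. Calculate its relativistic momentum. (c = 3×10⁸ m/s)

γ = 1/√(1 - 0.751²) = 1.5145
v = 0.751 × 3×10⁸ = 2.253×10⁸ m/s
p = γmv = 1.5145 × 4.8 × 2.253×10⁸ = 1.638×10⁹ kg·m/s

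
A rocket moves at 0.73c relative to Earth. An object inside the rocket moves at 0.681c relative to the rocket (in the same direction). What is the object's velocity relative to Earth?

u = (u' + v)/(1 + u'v/c²)
Numerator: 0.681 + 0.73 = 1.411
Denominator: 1 + 0.49713 = 1.49713
u = 1.411/1.49713 = 0.9425c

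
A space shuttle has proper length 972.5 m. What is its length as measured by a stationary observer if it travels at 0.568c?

Proper length L₀ = 972.5 m
γ = 1/√(1 - 0.568²) = 1.215
L = L₀/γ = 972.5/1.215 = 800.4 m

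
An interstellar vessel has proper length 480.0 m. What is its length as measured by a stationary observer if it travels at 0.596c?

Proper length L₀ = 480.0 m
γ = 1/√(1 - 0.596²) = 1.2454
L = L₀/γ = 480.0/1.2454 = 385.4 m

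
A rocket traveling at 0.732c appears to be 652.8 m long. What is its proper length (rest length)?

Contracted length L = 652.8 m
γ = 1/√(1 - 0.732²) = 1.4678
L₀ = γL = 1.4678 × 652.8 = 958.2 m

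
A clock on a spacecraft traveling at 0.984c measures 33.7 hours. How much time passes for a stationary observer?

Proper time Δt₀ = 33.7 hours
γ = 1/√(1 - 0.984²) = 5.6127
Δt = γΔt₀ = 5.6127 × 33.7 = 189.1 hours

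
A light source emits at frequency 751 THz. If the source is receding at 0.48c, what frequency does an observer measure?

β = v/c = 0.48
(1-β)/(1+β) = 0.52/1.48 = 0.35135
Doppler factor = √(0.35135) = 0.59275
f_obs = 751 × 0.59275 = 445.2 THz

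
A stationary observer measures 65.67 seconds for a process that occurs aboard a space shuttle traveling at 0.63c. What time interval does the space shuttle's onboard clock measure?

Dilated time Δt = 65.67 seconds
γ = 1/√(1 - 0.63²) = 1.2877
Δt₀ = Δt/γ = 65.67/1.2877 = 51.00 seconds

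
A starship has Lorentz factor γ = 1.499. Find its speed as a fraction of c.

From γ = 1/√(1 - v²/c²):
1/γ² = 1/1.499² = 0.4450
v²/c² = 1 - 0.4450 = 0.5550
v/c = √(0.5550) = 0.7450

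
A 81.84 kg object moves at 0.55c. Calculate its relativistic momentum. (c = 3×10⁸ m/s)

γ = 1/√(1 - 0.55²) = 1.1974
v = 0.55 × 3×10⁸ = 1.650×10⁸ m/s
p = γmv = 1.1974 × 81.84 × 1.650×10⁸ = 1.617×10¹⁰ kg·m/s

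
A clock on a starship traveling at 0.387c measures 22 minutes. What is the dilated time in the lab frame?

Proper time Δt₀ = 22 minutes
γ = 1/√(1 - 0.387²) = 1.0845
Δt = γΔt₀ = 1.0845 × 22 = 23.86 minutes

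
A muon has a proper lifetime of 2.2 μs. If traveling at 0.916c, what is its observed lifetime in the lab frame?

Proper lifetime τ₀ = 2.2 μs
γ = 1/√(1 - 0.916²) = 2.4927
τ = γτ₀ = 2.4927 × 2.2 μs = 5.484 μs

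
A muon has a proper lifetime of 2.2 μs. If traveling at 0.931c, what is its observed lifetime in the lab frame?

Proper lifetime τ₀ = 2.2 μs
γ = 1/√(1 - 0.931²) = 2.7396
τ = γτ₀ = 2.7396 × 2.2 μs = 6.027 μs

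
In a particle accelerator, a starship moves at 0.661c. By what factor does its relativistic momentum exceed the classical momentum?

p_rel = γmv, p_class = mv
Ratio = γ = 1/√(1 - 0.661²)
= 1/√(0.563079) = 1.333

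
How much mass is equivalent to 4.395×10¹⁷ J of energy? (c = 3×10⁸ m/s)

From E = mc², we get m = E/c²
c² = (3×10⁸)² = 9×10¹⁶ m²/s²
m = 4.395×10¹⁷ / 9×10¹⁶ = 4.883 kg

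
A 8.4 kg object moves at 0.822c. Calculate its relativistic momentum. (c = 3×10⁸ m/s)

γ = 1/√(1 - 0.822²) = 1.756
v = 0.822 × 3×10⁸ = 2.466×10⁸ m/s
p = γmv = 1.756 × 8.4 × 2.466×10⁸ = 3.637×10⁹ kg·m/s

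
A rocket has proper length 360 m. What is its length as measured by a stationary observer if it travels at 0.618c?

Proper length L₀ = 360 m
γ = 1/√(1 - 0.618²) = 1.272
L = L₀/γ = 360/1.272 = 283.0 m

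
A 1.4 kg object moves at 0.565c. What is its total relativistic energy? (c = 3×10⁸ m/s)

γ = 1/√(1 - 0.565²) = 1.212
mc² = 1.4 × (3×10⁸)² = 1.260×10¹⁷ J
E = γmc² = 1.212 × 1.260×10¹⁷ = 1.527×10¹⁷ J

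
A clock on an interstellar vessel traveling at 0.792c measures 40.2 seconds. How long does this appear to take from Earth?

Proper time Δt₀ = 40.2 seconds
γ = 1/√(1 - 0.792²) = 1.638
Δt = γΔt₀ = 1.638 × 40.2 = 65.85 seconds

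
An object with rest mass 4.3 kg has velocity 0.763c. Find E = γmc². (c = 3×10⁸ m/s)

γ = 1/√(1 - 0.763²) = 1.547
mc² = 4.3 × (3×10⁸)² = 3.870×10¹⁷ J
E = γmc² = 1.547 × 3.870×10¹⁷ = 5.987×10¹⁷ J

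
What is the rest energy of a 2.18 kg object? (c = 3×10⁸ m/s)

c² = (3×10⁸)² = 9.000×10¹⁶ m²/s²
E₀ = mc² = 2.18 × 9.000×10¹⁶ = 1.962×10¹⁷ J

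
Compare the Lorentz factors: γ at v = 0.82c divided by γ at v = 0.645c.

γ₁ = 1/√(1 - 0.82²) = 1.747
γ₂ = 1/√(1 - 0.645²) = 1.309
γ₁/γ₂ = 1.747/1.309 = 1.335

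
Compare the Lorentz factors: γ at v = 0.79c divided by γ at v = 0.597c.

γ₁ = 1/√(1 - 0.79²) = 1.631
γ₂ = 1/√(1 - 0.597²) = 1.247
γ₁/γ₂ = 1.631/1.247 = 1.308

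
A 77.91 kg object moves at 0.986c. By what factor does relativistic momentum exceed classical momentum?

p_rel = γmv, p_class = mv
Ratio = γ = 1/√(1 - 0.986²) = 5.997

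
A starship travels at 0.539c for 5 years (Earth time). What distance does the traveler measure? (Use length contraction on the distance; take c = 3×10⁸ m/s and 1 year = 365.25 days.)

Earth distance: d = v × t = 0.539c × 5 yr = 2.551×10¹⁶ m
γ = 1.187
d' = d/γ = 2.551×10¹⁶/1.187 = 2.149×10¹⁶ m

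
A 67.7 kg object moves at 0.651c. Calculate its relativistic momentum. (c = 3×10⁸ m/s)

γ = 1/√(1 - 0.651²) = 1.3174
v = 0.651 × 3×10⁸ = 1.953×10⁸ m/s
p = γmv = 1.3174 × 67.7 × 1.953×10⁸ = 1.742×10¹⁰ kg·m/s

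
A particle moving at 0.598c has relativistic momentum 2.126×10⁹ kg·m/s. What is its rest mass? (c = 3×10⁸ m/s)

γ = 1/√(1 - 0.598²) = 1.2477
v = 0.598 × 3×10⁸ = 1.794×10⁸ m/s
m = p/(γv) = 2.126×10⁹/(1.2477 × 1.794×10⁸) = 9.498 kg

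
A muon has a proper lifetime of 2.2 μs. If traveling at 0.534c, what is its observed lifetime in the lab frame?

Proper lifetime τ₀ = 2.2 μs
γ = 1/√(1 - 0.534²) = 1.1828
τ = γτ₀ = 1.1828 × 2.2 μs = 2.602 μs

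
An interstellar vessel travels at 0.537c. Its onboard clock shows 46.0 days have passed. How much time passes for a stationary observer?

Proper time Δt₀ = 46.0 days
γ = 1/√(1 - 0.537²) = 1.1854
Δt = γΔt₀ = 1.1854 × 46.0 = 54.53 days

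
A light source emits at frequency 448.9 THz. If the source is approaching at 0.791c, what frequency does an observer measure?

β = v/c = 0.791
(1+β)/(1-β) = 1.791/0.209 = 8.569
Doppler factor = √(8.569) = 2.927
f_obs = 448.9 × 2.927 = 1314 THz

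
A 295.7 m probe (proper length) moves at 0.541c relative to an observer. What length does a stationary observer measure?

Proper length L₀ = 295.7 m
γ = 1/√(1 - 0.541²) = 1.189
L = L₀/γ = 295.7/1.189 = 248.7 m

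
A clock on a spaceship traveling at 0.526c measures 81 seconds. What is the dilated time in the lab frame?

Proper time Δt₀ = 81 seconds
γ = 1/√(1 - 0.526²) = 1.1758
Δt = γΔt₀ = 1.1758 × 81 = 95.24 seconds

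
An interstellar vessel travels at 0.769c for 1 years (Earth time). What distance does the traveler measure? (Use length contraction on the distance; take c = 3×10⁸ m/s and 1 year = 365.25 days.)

Earth distance: d = v × t = 0.769c × 1 yr = 7.2803×10¹⁵ m
γ = 1.5643
d' = d/γ = 7.2803×10¹⁵/1.5643 = 4.654×10¹⁵ m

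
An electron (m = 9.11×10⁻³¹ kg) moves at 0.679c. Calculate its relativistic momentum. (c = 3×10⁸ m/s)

γ = 1/√(1 - 0.679²) = 1.3621
v = 0.679 × 3×10⁸ = 2.037×10⁸ m/s
p = γmv = 1.3621 × 9.11×10⁻³¹ × 2.037×10⁸ = 2.528×10⁻²² kg·m/s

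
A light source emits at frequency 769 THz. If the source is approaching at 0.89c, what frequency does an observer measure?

β = v/c = 0.89
(1+β)/(1-β) = 1.89/0.11 = 17.18
Doppler factor = √(17.18) = 4.145
f_obs = 769 × 4.145 = 3188 THz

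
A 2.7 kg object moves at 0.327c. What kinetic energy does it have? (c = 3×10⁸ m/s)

γ = 1/√(1 - 0.327²) = 1.05817
γ - 1 = 0.05817
KE = (γ-1)mc² = 0.05817 × 2.7 × (3×10⁸)² = 1.414×10¹⁶ J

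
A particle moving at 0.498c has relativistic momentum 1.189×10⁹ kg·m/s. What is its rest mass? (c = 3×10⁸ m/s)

γ = 1/√(1 - 0.498²) = 1.1532
v = 0.498 × 3×10⁸ = 1.494×10⁸ m/s
m = p/(γv) = 1.189×10⁹/(1.1532 × 1.494×10⁸) = 6.901 kg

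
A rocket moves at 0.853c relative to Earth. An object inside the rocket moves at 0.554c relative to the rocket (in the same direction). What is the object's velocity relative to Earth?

u = (u' + v)/(1 + u'v/c²)
Numerator: 0.554 + 0.853 = 1.407
Denominator: 1 + 0.472562 = 1.472562
u = 1.407/1.472562 = 0.9555c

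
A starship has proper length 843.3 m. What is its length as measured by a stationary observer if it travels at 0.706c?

Proper length L₀ = 843.3 m
γ = 1/√(1 - 0.706²) = 1.412
L = L₀/γ = 843.3/1.412 = 597.2 m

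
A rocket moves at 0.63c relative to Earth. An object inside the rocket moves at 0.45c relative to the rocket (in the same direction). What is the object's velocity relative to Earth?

u = (u' + v)/(1 + u'v/c²)
Numerator: 0.45 + 0.63 = 1.08
Denominator: 1 + 0.2835 = 1.2835
u = 1.08/1.2835 = 0.8414c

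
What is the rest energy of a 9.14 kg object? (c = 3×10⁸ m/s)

c² = (3×10⁸)² = 9.000×10¹⁶ m²/s²
E₀ = mc² = 9.14 × 9.000×10¹⁶ = 8.226×10¹⁷ J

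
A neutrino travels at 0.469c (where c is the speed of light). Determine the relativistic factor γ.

v/c = 0.469, so (v/c)² = 0.219961
1 - (v/c)² = 0.780039
γ = 1/√(0.780039) = 1.132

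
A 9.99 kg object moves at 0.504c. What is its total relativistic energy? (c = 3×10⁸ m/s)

γ = 1/√(1 - 0.504²) = 1.158
mc² = 9.99 × (3×10⁸)² = 8.991×10¹⁷ J
E = γmc² = 1.158 × 8.991×10¹⁷ = 1.041×10¹⁸ J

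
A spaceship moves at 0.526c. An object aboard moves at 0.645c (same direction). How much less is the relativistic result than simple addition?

Classical: u' + v = 0.645 + 0.526 = 1.171c
Relativistic: u = (0.645 + 0.526)/(1 + 0.33927) = 1.171/1.33927 = 0.8744c
Difference: 1.171 - 0.8744 = 0.2966c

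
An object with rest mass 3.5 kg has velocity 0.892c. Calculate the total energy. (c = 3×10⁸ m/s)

γ = 1/√(1 - 0.892²) = 2.212
mc² = 3.5 × (3×10⁸)² = 3.150×10¹⁷ J
E = γmc² = 2.212 × 3.150×10¹⁷ = 6.968×10¹⁷ J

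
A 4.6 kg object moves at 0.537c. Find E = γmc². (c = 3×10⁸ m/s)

γ = 1/√(1 - 0.537²) = 1.1854
mc² = 4.6 × (3×10⁸)² = 4.140×10¹⁷ J
E = γmc² = 1.1854 × 4.140×10¹⁷ = 4.908×10¹⁷ J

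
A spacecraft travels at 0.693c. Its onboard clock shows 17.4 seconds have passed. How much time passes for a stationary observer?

Proper time Δt₀ = 17.4 seconds
γ = 1/√(1 - 0.693²) = 1.3871
Δt = γΔt₀ = 1.3871 × 17.4 = 24.14 seconds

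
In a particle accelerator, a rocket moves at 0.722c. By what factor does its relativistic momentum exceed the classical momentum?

p_rel = γmv, p_class = mv
Ratio = γ = 1/√(1 - 0.722²)
= 1/√(0.478716) = 1.445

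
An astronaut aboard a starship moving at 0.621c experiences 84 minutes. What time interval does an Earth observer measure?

Proper time Δt₀ = 84 minutes
γ = 1/√(1 - 0.621²) = 1.276
Δt = γΔt₀ = 1.276 × 84 = 107.2 minutes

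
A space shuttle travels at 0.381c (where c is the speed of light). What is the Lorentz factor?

v/c = 0.381, so (v/c)² = 0.145161
1 - (v/c)² = 0.854839
γ = 1/√(0.854839) = 1.082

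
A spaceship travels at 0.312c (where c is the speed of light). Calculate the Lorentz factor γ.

v/c = 0.312, so (v/c)² = 0.097344
1 - (v/c)² = 0.902656
γ = 1/√(0.902656) = 1.053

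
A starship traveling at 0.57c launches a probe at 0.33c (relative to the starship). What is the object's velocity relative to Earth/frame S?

u = (u' + v)/(1 + u'v/c²)
Numerator: 0.33 + 0.57 = 0.9
Denominator: 1 + 0.1881 = 1.1881
u = 0.9/1.1881 = 0.7575c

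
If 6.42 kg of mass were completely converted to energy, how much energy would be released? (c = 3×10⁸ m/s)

Using E = mc²:
c² = (3×10⁸)² = 9×10¹⁶ m²/s²
E = 6.42 × 9×10¹⁶ = 5.778×10¹⁷ J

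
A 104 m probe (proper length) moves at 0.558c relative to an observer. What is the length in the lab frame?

Proper length L₀ = 104 m
γ = 1/√(1 - 0.558²) = 1.2051
L = L₀/γ = 104/1.2051 = 86.30 m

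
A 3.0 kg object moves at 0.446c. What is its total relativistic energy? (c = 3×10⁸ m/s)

γ = 1/√(1 - 0.446²) = 1.1173
mc² = 3.0 × (3×10⁸)² = 2.700×10¹⁷ J
E = γmc² = 1.1173 × 2.700×10¹⁷ = 3.017×10¹⁷ J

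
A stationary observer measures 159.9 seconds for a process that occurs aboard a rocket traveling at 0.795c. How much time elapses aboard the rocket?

Dilated time Δt = 159.9 seconds
γ = 1/√(1 - 0.795²) = 1.6485
Δt₀ = Δt/γ = 159.9/1.6485 = 97.00 seconds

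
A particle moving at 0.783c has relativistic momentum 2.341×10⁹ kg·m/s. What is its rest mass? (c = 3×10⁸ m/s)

γ = 1/√(1 - 0.783²) = 1.6077
v = 0.783 × 3×10⁸ = 2.349×10⁸ m/s
m = p/(γv) = 2.341×10⁹/(1.6077 × 2.349×10⁸) = 6.199 kg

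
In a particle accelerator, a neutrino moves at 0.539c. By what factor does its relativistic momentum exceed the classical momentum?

p_rel = γmv, p_class = mv
Ratio = γ = 1/√(1 - 0.539²)
= 1/√(0.709479) = 1.187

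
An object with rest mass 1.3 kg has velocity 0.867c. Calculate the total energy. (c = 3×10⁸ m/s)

γ = 1/√(1 - 0.867²) = 2.007
mc² = 1.3 × (3×10⁸)² = 1.170×10¹⁷ J
E = γmc² = 2.007 × 1.170×10¹⁷ = 2.348×10¹⁷ J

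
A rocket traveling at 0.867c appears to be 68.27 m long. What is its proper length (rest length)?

Contracted length L = 68.27 m
γ = 1/√(1 - 0.867²) = 2.007
L₀ = γL = 2.007 × 68.27 = 137.0 m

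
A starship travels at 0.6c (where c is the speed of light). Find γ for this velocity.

v/c = 0.6, so (v/c)² = 0.36
1 - (v/c)² = 0.64
γ = 1/√(0.64) = 1.250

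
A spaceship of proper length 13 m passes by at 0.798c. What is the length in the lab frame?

Proper length L₀ = 13 m
γ = 1/√(1 - 0.798²) = 1.6593
L = L₀/γ = 13/1.6593 = 7.835 m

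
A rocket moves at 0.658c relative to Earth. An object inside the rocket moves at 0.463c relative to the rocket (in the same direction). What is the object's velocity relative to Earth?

u = (u' + v)/(1 + u'v/c²)
Numerator: 0.463 + 0.658 = 1.121
Denominator: 1 + 0.304654 = 1.304654
u = 1.121/1.304654 = 0.8592c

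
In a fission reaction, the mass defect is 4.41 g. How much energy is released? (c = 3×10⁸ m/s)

Convert mass defect: Δm = 4.41 g = 0.00441 kg
E = Δm·c² = 0.00441 × (3×10⁸)²
= 0.00441 × 9×10¹⁶ = 3.969×10¹⁴ J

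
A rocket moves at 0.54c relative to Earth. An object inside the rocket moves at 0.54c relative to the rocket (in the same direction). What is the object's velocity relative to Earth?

u = (u' + v)/(1 + u'v/c²)
Numerator: 0.54 + 0.54 = 1.08
Denominator: 1 + 0.2916 = 1.2916
u = 1.08/1.2916 = 0.8362c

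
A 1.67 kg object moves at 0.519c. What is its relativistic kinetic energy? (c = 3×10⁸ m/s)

γ = 1/√(1 - 0.519²) = 1.1699
γ - 1 = 0.1699
KE = (γ-1)mc² = 0.1699 × 1.67 × (3×10⁸)² = 2.554×10¹⁶ J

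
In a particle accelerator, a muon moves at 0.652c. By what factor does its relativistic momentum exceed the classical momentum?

p_rel = γmv, p_class = mv
Ratio = γ = 1/√(1 - 0.652²)
= 1/√(0.574896) = 1.319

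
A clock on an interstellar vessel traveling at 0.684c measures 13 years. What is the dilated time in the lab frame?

Proper time Δt₀ = 13 years
γ = 1/√(1 - 0.684²) = 1.371
Δt = γΔt₀ = 1.371 × 13 = 17.82 years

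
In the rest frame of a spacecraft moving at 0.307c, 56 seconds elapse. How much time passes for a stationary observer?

Proper time Δt₀ = 56 seconds
γ = 1/√(1 - 0.307²) = 1.0507
Δt = γΔt₀ = 1.0507 × 56 = 58.84 seconds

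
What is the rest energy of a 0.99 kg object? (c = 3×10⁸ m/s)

c² = (3×10⁸)² = 9.000×10¹⁶ m²/s²
E₀ = mc² = 0.99 × 9.000×10¹⁶ = 8.910×10¹⁶ J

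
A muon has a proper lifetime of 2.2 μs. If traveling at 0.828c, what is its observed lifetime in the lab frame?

Proper lifetime τ₀ = 2.2 μs
γ = 1/√(1 - 0.828²) = 1.783
τ = γτ₀ = 1.783 × 2.2 μs = 3.923 μs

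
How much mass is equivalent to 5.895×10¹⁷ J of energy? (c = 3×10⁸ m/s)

From E = mc², we get m = E/c²
c² = (3×10⁸)² = 9×10¹⁶ m²/s²
m = 5.895×10¹⁷ / 9×10¹⁶ = 6.550 kg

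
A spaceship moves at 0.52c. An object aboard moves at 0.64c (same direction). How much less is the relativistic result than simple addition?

Classical: u' + v = 0.64 + 0.52 = 1.16c
Relativistic: u = (0.64 + 0.52)/(1 + 0.3328) = 1.16/1.3328 = 0.8703c
Difference: 1.16 - 0.8703 = 0.2897c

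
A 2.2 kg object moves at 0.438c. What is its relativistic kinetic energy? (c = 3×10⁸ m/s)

γ = 1/√(1 - 0.438²) = 1.11238
γ - 1 = 0.11238
KE = (γ-1)mc² = 0.11238 × 2.2 × (3×10⁸)² = 2.225×10¹⁶ J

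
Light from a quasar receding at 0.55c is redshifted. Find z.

β = 0.55
(1+β)/(1-β) = 1.55/0.45 = 3.4444
√(3.4444) = 1.8559
z = 1.8559 - 1 = 0.8559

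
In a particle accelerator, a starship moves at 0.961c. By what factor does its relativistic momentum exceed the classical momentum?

p_rel = γmv, p_class = mv
Ratio = γ = 1/√(1 - 0.961²)
= 1/√(0.076479) = 3.616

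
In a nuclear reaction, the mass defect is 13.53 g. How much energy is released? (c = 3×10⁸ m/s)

Convert mass defect: Δm = 13.53 g = 0.01353 kg
E = Δm·c² = 0.01353 × (3×10⁸)²
= 0.01353 × 9×10¹⁶ = 1.218×10¹⁵ J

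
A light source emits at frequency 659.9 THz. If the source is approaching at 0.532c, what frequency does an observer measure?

β = v/c = 0.532
(1+β)/(1-β) = 1.532/0.468 = 3.274
Doppler factor = √(3.274) = 1.809
f_obs = 659.9 × 1.809 = 1194 THz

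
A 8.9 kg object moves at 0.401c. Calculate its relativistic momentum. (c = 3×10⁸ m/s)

γ = 1/√(1 - 0.401²) = 1.092
v = 0.401 × 3×10⁸ = 1.203×10⁸ m/s
p = γmv = 1.092 × 8.9 × 1.203×10⁸ = 1.169×10⁹ kg·m/s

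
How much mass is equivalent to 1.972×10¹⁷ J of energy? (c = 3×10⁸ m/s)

From E = mc², we get m = E/c²
c² = (3×10⁸)² = 9×10¹⁶ m²/s²
m = 1.972×10¹⁷ / 9×10¹⁶ = 2.191 kg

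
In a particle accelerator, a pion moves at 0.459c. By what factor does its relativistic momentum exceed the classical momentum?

p_rel = γmv, p_class = mv
Ratio = γ = 1/√(1 - 0.459²)
= 1/√(0.789319) = 1.126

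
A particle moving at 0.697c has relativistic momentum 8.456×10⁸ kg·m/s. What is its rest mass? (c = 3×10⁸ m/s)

γ = 1/√(1 - 0.697²) = 1.3946
v = 0.697 × 3×10⁸ = 2.091×10⁸ m/s
m = p/(γv) = 8.456×10⁸/(1.3946 × 2.091×10⁸) = 2.900 kg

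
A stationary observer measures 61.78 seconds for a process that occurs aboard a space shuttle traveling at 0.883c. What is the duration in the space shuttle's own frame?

Dilated time Δt = 61.78 seconds
γ = 1/√(1 - 0.883²) = 2.1305
Δt₀ = Δt/γ = 61.78/2.1305 = 29.00 seconds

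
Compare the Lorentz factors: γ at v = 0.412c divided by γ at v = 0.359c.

γ₁ = 1/√(1 - 0.412²) = 1.097
γ₂ = 1/√(1 - 0.359²) = 1.071
γ₁/γ₂ = 1.097/1.071 = 1.024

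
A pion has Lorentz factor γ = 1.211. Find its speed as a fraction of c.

From γ = 1/√(1 - v²/c²):
1/γ² = 1/1.211² = 0.6819
v²/c² = 1 - 0.6819 = 0.3181
v/c = √(0.3181) = 0.5640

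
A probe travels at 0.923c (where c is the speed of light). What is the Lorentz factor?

v/c = 0.923, so (v/c)² = 0.851929
1 - (v/c)² = 0.148071
γ = 1/√(0.148071) = 2.599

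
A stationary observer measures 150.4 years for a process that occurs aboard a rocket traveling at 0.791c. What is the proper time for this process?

Dilated time Δt = 150.4 years
γ = 1/√(1 - 0.791²) = 1.6345
Δt₀ = Δt/γ = 150.4/1.6345 = 92.02 years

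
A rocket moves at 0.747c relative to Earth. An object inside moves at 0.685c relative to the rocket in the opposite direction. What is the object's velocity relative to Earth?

Object's velocity in rocket frame is u' = -0.685c
u = (u' + v)/(1 + u'v/c²) = (v - 0.685)/(1 - 0.685·v/c²)
Numerator: 0.747 - 0.685 = 0.062
Denominator: 1 - 0.511695 = 0.488305
u = 0.062/0.488305 = 0.1270c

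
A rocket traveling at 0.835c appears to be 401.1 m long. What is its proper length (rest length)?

Contracted length L = 401.1 m
γ = 1/√(1 - 0.835²) = 1.81736
L₀ = γL = 1.81736 × 401.1 = 728.9 m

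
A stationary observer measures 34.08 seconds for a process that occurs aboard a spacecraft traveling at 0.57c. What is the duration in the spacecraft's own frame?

Dilated time Δt = 34.08 seconds
γ = 1/√(1 - 0.57²) = 1.217
Δt₀ = Δt/γ = 34.08/1.217 = 28.00 seconds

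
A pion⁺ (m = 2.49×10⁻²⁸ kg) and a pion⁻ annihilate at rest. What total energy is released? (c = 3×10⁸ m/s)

Both particles have the same rest mass, so total mass = 2m
E = 2m·c² = 2 × 2.49×10⁻²⁸ × (3×10⁸)²
= 2 × 2.49×10⁻²⁸ × 9×10¹⁶
= 4.482×10⁻¹¹ J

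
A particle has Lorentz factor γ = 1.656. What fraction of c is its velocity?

From γ = 1/√(1 - v²/c²):
1/γ² = 1/1.656² = 0.3647
v²/c² = 1 - 0.3647 = 0.6353
v/c = √(0.6353) = 0.7971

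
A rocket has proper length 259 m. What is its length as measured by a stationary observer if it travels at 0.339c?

Proper length L₀ = 259 m
γ = 1/√(1 - 0.339²) = 1.063
L = L₀/γ = 259/1.063 = 243.7 m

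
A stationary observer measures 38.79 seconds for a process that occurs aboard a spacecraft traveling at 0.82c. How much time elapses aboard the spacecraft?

Dilated time Δt = 38.79 seconds
γ = 1/√(1 - 0.82²) = 1.747
Δt₀ = Δt/γ = 38.79/1.747 = 22.20 seconds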